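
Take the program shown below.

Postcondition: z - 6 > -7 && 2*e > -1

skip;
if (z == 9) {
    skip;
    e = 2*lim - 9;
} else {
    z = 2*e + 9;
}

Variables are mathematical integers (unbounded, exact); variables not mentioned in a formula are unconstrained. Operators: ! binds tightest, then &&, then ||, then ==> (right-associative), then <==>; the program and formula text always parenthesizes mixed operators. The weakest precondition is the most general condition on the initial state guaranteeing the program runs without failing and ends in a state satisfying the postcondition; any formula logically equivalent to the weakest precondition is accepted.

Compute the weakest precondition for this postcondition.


Working backward. After the program, the postcondition z - 6 > -7 && 2*e > -1 must hold; in canonical form it is z > -1 && 2*e > -1.
Then branch requires z > -1 && 4*lim > 17; else branch requires 2*e > -10 && 2*e > -1.
Before the if: (z == 9 ==> (z > -1 && 4*lim > 17)) && ((!(z == 9)) ==> (2*e > -10 && 2*e > -1))
Before skip: (z == 9 ==> (z > -1 && 4*lim > 17)) && ((!(z == 9)) ==> (2*e > -10 && 2*e > -1))
Answer: WP = (z == 9 ==> (z > -1 && 4*lim > 17)) && ((!(z == 9)) ==> (2*e > -10 && 2*e > -1))


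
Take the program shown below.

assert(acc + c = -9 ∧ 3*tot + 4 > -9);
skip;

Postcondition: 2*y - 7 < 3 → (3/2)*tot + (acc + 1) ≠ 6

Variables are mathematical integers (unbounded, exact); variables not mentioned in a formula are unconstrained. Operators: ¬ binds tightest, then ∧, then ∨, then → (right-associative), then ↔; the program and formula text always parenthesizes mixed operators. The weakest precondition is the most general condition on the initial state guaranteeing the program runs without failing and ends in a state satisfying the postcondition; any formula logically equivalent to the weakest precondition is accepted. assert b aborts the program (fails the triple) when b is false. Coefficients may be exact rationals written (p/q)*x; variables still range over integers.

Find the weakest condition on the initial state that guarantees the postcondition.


Working backward. After the program, the postcondition 2*y - 7 < 3 → (3/2)*tot + (acc + 1) ≠ 6 must hold; in canonical form it is 2*y < 10 → acc + (3/2)*tot ≠ 5.
Before skip: 2*y < 10 → acc + (3/2)*tot ≠ 5
Before assert acc + c = -9 ∧ 3*tot + 4 > -9: acc + c = -9 ∧ 3*tot > -13 ∧ (2*y < 10 → acc + (3/2)*tot ≠ 5)
Answer: WP = acc + c = -9 ∧ 3*tot > -13 ∧ (2*y < 10 → acc + (3/2)*tot ≠ 5)


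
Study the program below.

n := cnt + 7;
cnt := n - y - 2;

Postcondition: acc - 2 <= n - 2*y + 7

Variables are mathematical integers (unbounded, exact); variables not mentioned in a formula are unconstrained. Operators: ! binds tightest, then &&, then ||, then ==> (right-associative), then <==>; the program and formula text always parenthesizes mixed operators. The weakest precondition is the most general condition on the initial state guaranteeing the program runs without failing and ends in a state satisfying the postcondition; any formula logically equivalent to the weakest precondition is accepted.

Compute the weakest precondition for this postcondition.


Working backward. After the program, the postcondition acc - 2 <= n - 2*y + 7 must hold; in canonical form it is acc + 2*y <= n + 9.
Before cnt := n - y - 2: acc + 2*y <= n + 9
Before n := cnt + 7: acc + 2*y <= cnt + 16
Answer: WP = acc + 2*y <= cnt + 16


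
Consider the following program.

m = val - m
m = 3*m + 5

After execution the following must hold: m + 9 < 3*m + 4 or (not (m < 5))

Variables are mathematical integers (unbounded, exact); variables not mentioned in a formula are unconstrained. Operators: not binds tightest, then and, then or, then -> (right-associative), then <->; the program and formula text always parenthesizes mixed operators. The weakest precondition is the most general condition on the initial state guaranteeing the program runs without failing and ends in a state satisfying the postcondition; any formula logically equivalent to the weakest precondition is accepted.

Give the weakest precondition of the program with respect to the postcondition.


Working backward. After the program, the postcondition m + 9 < 3*m + 4 or (not (m < 5)) must hold; in canonical form it is 2*m > 5 or (not (m < 5)).
Before m := 3*m + 5: 6*m > -5 or (not (3*m < 0))
Before m := val - m: 6*val > 6*m - 5 or (not (3*val < 3*m))
Answer: WP = 6*val > 6*m - 5 or (not (3*val < 3*m))


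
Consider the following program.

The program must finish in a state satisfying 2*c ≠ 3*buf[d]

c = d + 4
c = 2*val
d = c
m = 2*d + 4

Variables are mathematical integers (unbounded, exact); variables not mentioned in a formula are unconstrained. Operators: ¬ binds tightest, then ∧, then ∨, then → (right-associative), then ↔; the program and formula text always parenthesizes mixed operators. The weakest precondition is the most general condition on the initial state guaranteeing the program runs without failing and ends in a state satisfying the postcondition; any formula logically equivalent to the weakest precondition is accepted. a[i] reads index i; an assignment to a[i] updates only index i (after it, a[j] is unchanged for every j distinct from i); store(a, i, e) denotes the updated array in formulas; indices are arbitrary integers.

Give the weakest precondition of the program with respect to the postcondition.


Working backward. After the program, 2*c ≠ 3*buf[d] must hold.
Before m := 2*d + 4: 2*c ≠ 3*buf[d]
Before d := c: 2*c ≠ 3*buf[c]
Before c := 2*val: 4*val ≠ 3*buf[2*val]
Before c := d + 4: 4*val ≠ 3*buf[2*val]
Answer: WP = 4*val ≠ 3*buf[2*val]


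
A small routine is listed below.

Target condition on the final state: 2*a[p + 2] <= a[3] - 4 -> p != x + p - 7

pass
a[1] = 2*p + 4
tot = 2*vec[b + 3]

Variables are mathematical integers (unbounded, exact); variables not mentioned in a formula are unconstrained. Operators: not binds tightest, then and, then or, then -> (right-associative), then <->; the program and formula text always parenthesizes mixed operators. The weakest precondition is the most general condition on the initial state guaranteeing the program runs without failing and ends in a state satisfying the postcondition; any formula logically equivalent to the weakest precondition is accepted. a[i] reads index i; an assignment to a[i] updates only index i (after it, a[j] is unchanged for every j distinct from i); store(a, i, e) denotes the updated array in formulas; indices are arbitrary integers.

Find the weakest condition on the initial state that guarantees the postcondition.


Working backward. After the program, the postcondition 2*a[p + 2] <= a[3] - 4 -> p != x + p - 7 must hold; in canonical form it is 2*a[p + 2] <= a[3] - 4 -> x != 7.
Before tot := 2*vec[b + 3]: 2*a[p + 2] <= a[3] - 4 -> x != 7
Before a[1] := 2*p + 4: 2*store(a, 1, 2*p + 4)[p + 2] <= a[3] - 4 -> x != 7
Before skip: 2*store(a, 1, 2*p + 4)[p + 2] <= a[3] - 4 -> x != 7
Answer: WP = 2*store(a, 1, 2*p + 4)[p + 2] <= a[3] - 4 -> x != 7


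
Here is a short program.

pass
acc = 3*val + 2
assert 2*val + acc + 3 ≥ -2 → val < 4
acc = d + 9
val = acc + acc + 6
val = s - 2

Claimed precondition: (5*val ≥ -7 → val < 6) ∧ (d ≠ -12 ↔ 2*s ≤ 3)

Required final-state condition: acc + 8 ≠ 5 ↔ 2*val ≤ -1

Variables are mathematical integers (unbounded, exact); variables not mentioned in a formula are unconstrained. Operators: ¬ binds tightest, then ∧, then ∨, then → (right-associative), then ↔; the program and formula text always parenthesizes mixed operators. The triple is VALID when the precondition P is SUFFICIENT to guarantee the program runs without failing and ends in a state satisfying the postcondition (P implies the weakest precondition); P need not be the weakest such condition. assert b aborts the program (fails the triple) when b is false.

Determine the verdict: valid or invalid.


Working backward. After the program, the postcondition acc + 8 ≠ 5 ↔ 2*val ≤ -1 must hold; in canonical form it is acc ≠ -3 ↔ 2*val ≤ -1.
Before val := s - 2: acc ≠ -3 ↔ 2*s ≤ 3
Before val := acc + acc + 6: acc ≠ -3 ↔ 2*s ≤ 3
Before acc := d + 9: d ≠ -12 ↔ 2*s ≤ 3
Before assert 2*val + acc + 3 ≥ -2 → val < 4: (acc + 2*val ≥ -5 → val < 4) ∧ (d ≠ -12 ↔ 2*s ≤ 3)
Before acc := 3*val + 2: (5*val ≥ -7 → val < 4) ∧ (d ≠ -12 ↔ 2*s ≤ 3)
Before skip: (5*val ≥ -7 → val < 4) ∧ (d ≠ -12 ↔ 2*s ≤ 3)
The weakest precondition is (5*val ≥ -7 → val < 4) ∧ (d ≠ -12 ↔ 2*s ≤ 3).
Check whether (5*val ≥ -7 → val < 6) ∧ (d ≠ -12 ↔ 2*s ≤ 3) implies it.
Countermodel: at the initial state d = -12, s = 2, val = 4, the precondition holds but the weakest precondition fails.
Answer: invalid


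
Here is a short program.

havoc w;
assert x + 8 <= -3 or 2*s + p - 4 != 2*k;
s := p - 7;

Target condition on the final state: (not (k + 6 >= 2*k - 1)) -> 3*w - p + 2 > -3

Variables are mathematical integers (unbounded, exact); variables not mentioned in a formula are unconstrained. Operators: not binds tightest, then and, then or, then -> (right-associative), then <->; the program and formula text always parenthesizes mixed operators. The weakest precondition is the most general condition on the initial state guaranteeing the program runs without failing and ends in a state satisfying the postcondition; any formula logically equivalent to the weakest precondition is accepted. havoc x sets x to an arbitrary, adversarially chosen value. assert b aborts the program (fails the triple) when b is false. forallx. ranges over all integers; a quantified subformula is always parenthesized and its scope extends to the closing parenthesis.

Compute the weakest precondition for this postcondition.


Working backward. After the program, the postcondition (not (k + 6 >= 2*k - 1)) -> 3*w - p + 2 > -3 must hold; in canonical form it is (not (k <= 7)) -> 3*w > p - 5.
Before s := p - 7: (not (k <= 7)) -> 3*w > p - 5
Before assert x + 8 <= -3 or 2*s + p - 4 != 2*k: (x <= -11 or p + 2*s != 2*k + 4) and ((not (k <= 7)) -> 3*w > p - 5)
Before havoc w: forall w_1. ((x <= -11 or p + 2*s != 2*k + 4) and ((not (k <= 7)) -> 3*w_1 > p - 5))
Answer: WP = forall w_1. ((x <= -11 or p + 2*s != 2*k + 4) and ((not (k <= 7)) -> 3*w_1 > p - 5))


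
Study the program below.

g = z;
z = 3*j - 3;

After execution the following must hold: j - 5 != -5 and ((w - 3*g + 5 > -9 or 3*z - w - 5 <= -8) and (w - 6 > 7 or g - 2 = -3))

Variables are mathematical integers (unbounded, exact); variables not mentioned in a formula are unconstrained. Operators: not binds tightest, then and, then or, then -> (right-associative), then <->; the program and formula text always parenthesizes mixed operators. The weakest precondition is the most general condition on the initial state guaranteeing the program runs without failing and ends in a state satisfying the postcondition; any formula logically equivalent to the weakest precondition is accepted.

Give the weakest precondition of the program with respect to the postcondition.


Working backward. After the program, the postcondition j - 5 != -5 and ((w - 3*g + 5 > -9 or 3*z - w - 5 <= -8) and (w - 6 > 7 or g - 2 = -3)) must hold; in canonical form it is j != 0 and (w > 3*g - 14 or 3*z <= w - 3) and (w > 13 or g = -1).
Before z := 3*j - 3: j != 0 and (w > 3*g - 14 or 9*j <= w + 6) and (w > 13 or g = -1)
Before g := z: j != 0 and (w > 3*z - 14 or 9*j <= w + 6) and (w > 13 or z = -1)
Answer: WP = j != 0 and (w > 3*z - 14 or 9*j <= w + 6) and (w > 13 or z = -1)


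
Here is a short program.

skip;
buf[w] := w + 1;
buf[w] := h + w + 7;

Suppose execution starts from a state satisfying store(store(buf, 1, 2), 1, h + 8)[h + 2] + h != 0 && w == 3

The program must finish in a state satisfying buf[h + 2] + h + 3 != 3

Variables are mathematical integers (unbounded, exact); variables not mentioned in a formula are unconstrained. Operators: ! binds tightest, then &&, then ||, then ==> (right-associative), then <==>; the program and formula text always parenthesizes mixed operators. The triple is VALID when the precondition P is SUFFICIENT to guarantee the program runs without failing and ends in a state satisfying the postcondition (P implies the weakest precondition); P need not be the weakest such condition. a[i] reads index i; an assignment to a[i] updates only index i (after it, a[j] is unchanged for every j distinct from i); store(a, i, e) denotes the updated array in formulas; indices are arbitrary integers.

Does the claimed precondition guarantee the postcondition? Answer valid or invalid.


Working backward. After the program, the postcondition buf[h + 2] + h + 3 != 3 must hold; in canonical form it is buf[h + 2] + h != 0.
Before buf[w] := h + w + 7: store(buf, w, h + w + 7)[h + 2] + h != 0
Before buf[w] := w + 1: store(store(buf, w, w + 1), w, h + w + 7)[h + 2] + h != 0
Before skip: store(store(buf, w, w + 1), w, h + w + 7)[h + 2] + h != 0
The weakest precondition is store(store(buf, w, w + 1), w, h + w + 7)[h + 2] + h != 0.
Check whether store(store(buf, 1, 2), 1, h + 8)[h + 2] + h != 0 && w == 3 implies it.
Countermodel: at the initial state buf = {[1] = 1, [3] = 4, elsewhere 4}, h = -1, w = 3, the precondition holds but the weakest precondition fails.
Answer: invalid


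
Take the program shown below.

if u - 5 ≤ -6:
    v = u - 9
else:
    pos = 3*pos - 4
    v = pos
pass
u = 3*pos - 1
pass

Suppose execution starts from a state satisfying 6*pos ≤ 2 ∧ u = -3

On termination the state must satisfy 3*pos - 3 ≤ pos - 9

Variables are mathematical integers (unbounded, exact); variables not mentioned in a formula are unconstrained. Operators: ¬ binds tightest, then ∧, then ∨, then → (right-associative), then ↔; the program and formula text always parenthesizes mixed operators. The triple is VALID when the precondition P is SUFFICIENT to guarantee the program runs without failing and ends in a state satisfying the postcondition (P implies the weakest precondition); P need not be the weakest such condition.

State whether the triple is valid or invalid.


Working backward. After the program, the postcondition 3*pos - 3 ≤ pos - 9 must hold; in canonical form it is 2*pos ≤ -6.
Before skip: 2*pos ≤ -6
Before u := 3*pos - 1: 2*pos ≤ -6
Before skip: 2*pos ≤ -6
Then branch requires 2*pos ≤ -6; else branch requires 6*pos ≤ 2.
Before the if: (u ≤ -1 → 2*pos ≤ -6) ∧ ((¬(u ≤ -1)) → 6*pos ≤ 2)
The weakest precondition is (u ≤ -1 → 2*pos ≤ -6) ∧ ((¬(u ≤ -1)) → 6*pos ≤ 2).
Check whether 6*pos ≤ 2 ∧ u = -3 implies it.
Countermodel: at the initial state pos = -2, u = -3, the precondition holds but the weakest precondition fails.
Answer: invalid


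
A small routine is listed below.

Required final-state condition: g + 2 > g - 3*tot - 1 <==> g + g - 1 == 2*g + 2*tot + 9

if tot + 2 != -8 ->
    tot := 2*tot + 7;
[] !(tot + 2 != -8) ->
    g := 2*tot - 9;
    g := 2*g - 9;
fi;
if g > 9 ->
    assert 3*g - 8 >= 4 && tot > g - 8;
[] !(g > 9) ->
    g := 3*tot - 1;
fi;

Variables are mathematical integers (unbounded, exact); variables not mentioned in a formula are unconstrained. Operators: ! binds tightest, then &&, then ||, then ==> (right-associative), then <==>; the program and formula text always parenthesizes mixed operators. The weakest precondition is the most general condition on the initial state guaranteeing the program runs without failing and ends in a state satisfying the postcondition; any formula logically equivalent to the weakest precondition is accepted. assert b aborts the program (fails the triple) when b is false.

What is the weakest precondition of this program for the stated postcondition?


Working backward. After the program, the postcondition g + 2 > g - 3*tot - 1 <==> g + g - 1 == 2*g + 2*tot + 9 must hold; in canonical form it is 3*tot > -3 <==> 2*tot == -10.
Then branch requires 3*g >= 12 && tot > g - 8 && (3*tot > -3 <==> 2*tot == -10); else branch requires 3*tot > -3 <==> 2*tot == -10.
Before the if: (g > 9 ==> (3*g >= 12 && tot > g - 8 && (3*tot > -3 <==> 2*tot == -10))) && ((!(g > 9)) ==> (3*tot > -3 <==> 2*tot == -10))
Then branch requires (g > 9 ==> (3*g >= 12 && 2*tot > g - 15 && (6*tot > -24 <==> 4*tot == -24))) && ((!(g > 9)) ==> (6*tot > -24 <==> 4*tot == -24)); else branch requires (4*tot > 36 ==> (12*tot >= 93 && 3*tot < 35 && (3*tot > -3 <==> 2*tot == -10))) && ((!(4*tot > 36)) ==> (3*tot > -3 <==> 2*tot == -10)).
Before the if: (tot != -10 ==> ((g > 9 ==> (3*g >= 12 && 2*tot > g - 15 && (6*tot > -24 <==> 4*tot == -24))) && ((!(g > 9)) ==> (6*tot > -24 <==> 4*tot == -24)))) && ((!(tot != -10)) ==> ((4*tot > 36 ==> (12*tot >= 93 && 3*tot < 35 && (3*tot > -3 <==> 2*tot == -10))) && ((!(4*tot > 36)) ==> (3*tot > -3 <==> 2*tot == -10))))
Answer: WP = (tot != -10 ==> ((g > 9 ==> (3*g >= 12 && 2*tot > g - 15 && (6*tot > -24 <==> 4*tot == -24))) && ((!(g > 9)) ==> (6*tot > -24 <==> 4*tot == -24)))) && ((!(tot != -10)) ==> ((4*tot > 36 ==> (12*tot >= 93 && 3*tot < 35 && (3*tot > -3 <==> 2*tot == -10))) && ((!(4*tot > 36)) ==> (3*tot > -3 <==> 2*tot == -10))))


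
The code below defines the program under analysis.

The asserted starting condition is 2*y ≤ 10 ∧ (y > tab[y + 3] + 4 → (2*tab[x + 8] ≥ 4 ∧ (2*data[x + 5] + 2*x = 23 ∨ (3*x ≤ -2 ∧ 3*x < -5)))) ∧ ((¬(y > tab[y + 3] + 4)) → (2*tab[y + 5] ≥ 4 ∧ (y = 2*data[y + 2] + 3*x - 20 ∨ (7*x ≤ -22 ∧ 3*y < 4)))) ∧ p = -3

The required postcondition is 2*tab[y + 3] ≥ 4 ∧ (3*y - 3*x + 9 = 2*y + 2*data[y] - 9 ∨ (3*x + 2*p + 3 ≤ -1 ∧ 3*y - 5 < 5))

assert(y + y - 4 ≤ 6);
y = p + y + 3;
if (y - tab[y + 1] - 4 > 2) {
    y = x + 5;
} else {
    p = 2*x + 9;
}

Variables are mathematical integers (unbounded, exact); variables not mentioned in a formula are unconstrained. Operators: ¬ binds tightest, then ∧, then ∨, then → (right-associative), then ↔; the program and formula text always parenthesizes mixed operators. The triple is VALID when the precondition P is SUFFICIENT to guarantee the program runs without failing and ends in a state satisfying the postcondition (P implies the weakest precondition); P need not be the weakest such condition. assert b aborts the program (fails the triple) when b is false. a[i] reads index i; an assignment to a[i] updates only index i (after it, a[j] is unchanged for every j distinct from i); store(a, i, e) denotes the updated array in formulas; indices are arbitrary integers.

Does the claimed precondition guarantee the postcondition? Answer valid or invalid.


Working backward. After the program, the postcondition 2*tab[y + 3] ≥ 4 ∧ (3*y - 3*x + 9 = 2*y + 2*data[y] - 9 ∨ (3*x + 2*p + 3 ≤ -1 ∧ 3*y - 5 < 5)) must hold; in canonical form it is 2*tab[y + 3] ≥ 4 ∧ (y = 2*data[y] + 3*x - 18 ∨ (2*p + 3*x ≤ -4 ∧ 3*y < 10)).
Then branch requires 2*tab[x + 8] ≥ 4 ∧ (2*data[x + 5] + 2*x = 23 ∨ (2*p + 3*x ≤ -4 ∧ 3*x < -5)); else branch requires 2*tab[y + 3] ≥ 4 ∧ (y = 2*data[y] + 3*x - 18 ∨ (7*x ≤ -22 ∧ 3*y < 10)).
Before the if: (y > tab[y + 1] + 6 → (2*tab[x + 8] ≥ 4 ∧ (2*data[x + 5] + 2*x = 23 ∨ (2*p + 3*x ≤ -4 ∧ 3*x < -5)))) ∧ ((¬(y > tab[y + 1] + 6)) → (2*tab[y + 3] ≥ 4 ∧ (y = 2*data[y] + 3*x - 18 ∨ (7*x ≤ -22 ∧ 3*y < 10))))
Before y := p + y + 3: (p + y > tab[p + y + 4] + 3 → (2*tab[x + 8] ≥ 4 ∧ (2*data[x + 5] + 2*x = 23 ∨ (2*p + 3*x ≤ -4 ∧ 3*x < -5)))) ∧ ((¬(p + y > tab[p + y + 4] + 3)) → (2*tab[p + y + 6] ≥ 4 ∧ (p + y = 2*data[p + y + 3] + 3*x - 21 ∨ (7*x ≤ -22 ∧ 3*p + 3*y < 1))))
Before assert y + y - 4 ≤ 6: 2*y ≤ 10 ∧ (p + y > tab[p + y + 4] + 3 → (2*tab[x + 8] ≥ 4 ∧ (2*data[x + 5] + 2*x = 23 ∨ (2*p + 3*x ≤ -4 ∧ 3*x < -5)))) ∧ ((¬(p + y > tab[p + y + 4] + 3)) → (2*tab[p + y + 6] ≥ 4 ∧ (p + y = 2*data[p + y + 3] + 3*x - 21 ∨ (7*x ≤ -22 ∧ 3*p + 3*y < 1))))
The weakest precondition is 2*y ≤ 10 ∧ (p + y > tab[p + y + 4] + 3 → (2*tab[x + 8] ≥ 4 ∧ (2*data[x + 5] + 2*x = 23 ∨ (2*p + 3*x ≤ -4 ∧ 3*x < -5)))) ∧ ((¬(p + y > tab[p + y + 4] + 3)) → (2*tab[p + y + 6] ≥ 4 ∧ (p + y = 2*data[p + y + 3] + 3*x - 21 ∨ (7*x ≤ -22 ∧ 3*p + 3*y < 1)))).
Check whether 2*y ≤ 10 ∧ (y > tab[y + 3] + 4 → (2*tab[x + 8] ≥ 4 ∧ (2*data[x + 5] + 2*x = 23 ∨ (3*x ≤ -2 ∧ 3*x < -5)))) ∧ ((¬(y > tab[y + 3] + 4)) → (2*tab[y + 5] ≥ 4 ∧ (y = 2*data[y + 2] + 3*x - 20 ∨ (7*x ≤ -22 ∧ 3*y < 4)))) ∧ p = -3 implies it.
Countermodel: at the initial state data = {[0] = 0, [1] = 0, [2] = 0, [3] = 0, [5] = 0, [6] = 0, elsewhere 0}, p = -3, tab = {[0] = -5, [1] = 7040, [2] = -5, [3] = -5, [5] = -5, [6] = 2, elsewhere -5}, x = -2, y = 0, the precondition holds but the weakest precondition fails.
Answer: invalid


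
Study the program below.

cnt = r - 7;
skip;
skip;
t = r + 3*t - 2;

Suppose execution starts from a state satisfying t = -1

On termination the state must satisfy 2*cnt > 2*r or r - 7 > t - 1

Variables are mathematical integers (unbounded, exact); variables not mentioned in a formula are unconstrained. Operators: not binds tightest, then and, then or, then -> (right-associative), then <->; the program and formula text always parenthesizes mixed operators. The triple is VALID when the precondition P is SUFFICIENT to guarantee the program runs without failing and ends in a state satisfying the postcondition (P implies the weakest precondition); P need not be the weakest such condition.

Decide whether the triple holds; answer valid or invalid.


Working backward. After the program, the postcondition 2*cnt > 2*r or r - 7 > t - 1 must hold; in canonical form it is 2*cnt > 2*r or r > t + 6.
Before t := r + 3*t - 2: 2*cnt > 2*r or 3*t < -4
Before skip: 2*cnt > 2*r or 3*t < -4
Before skip: 2*cnt > 2*r or 3*t < -4
Before cnt := r - 7: 3*t < -4
The weakest precondition is 3*t < -4.
Check whether t = -1 implies it.
Countermodel: at the initial state t = -1, the precondition holds but the weakest precondition fails.
Answer: invalid


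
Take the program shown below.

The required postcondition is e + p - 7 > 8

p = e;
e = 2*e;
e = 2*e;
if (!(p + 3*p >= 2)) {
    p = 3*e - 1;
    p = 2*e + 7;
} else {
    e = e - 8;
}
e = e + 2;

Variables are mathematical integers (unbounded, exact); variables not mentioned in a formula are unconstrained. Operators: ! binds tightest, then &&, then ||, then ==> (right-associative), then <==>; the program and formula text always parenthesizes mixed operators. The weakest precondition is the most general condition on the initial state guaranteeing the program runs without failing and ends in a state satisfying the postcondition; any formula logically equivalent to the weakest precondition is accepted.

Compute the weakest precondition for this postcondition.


Working backward. After the program, the postcondition e + p - 7 > 8 must hold; in canonical form it is e + p > 15.
Before e := e + 2: e + p > 13
Then branch requires 3*e > 6; else branch requires e + p > 21.
Before the if: ((!(4*p >= 2)) ==> 3*e > 6) && (4*p >= 2 ==> e + p > 21)
Before e := 2*e: ((!(4*p >= 2)) ==> 6*e > 6) && (4*p >= 2 ==> 2*e + p > 21)
Before e := 2*e: ((!(4*p >= 2)) ==> 12*e > 6) && (4*p >= 2 ==> 4*e + p > 21)
Before p := e: ((!(4*e >= 2)) ==> 12*e > 6) && (4*e >= 2 ==> 5*e > 21)
Answer: WP = ((!(4*e >= 2)) ==> 12*e > 6) && (4*e >= 2 ==> 5*e > 21)


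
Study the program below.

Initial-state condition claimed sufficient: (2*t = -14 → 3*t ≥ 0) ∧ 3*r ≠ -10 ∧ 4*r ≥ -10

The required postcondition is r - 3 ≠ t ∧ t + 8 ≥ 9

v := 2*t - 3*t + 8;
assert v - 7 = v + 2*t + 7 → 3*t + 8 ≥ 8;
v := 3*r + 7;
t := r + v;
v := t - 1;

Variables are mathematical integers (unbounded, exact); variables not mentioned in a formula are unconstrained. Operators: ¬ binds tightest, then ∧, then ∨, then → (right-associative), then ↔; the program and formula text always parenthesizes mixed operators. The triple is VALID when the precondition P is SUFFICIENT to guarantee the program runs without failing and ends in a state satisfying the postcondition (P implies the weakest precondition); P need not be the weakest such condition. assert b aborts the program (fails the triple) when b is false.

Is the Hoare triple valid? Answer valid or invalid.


Working backward. After the program, the postcondition r - 3 ≠ t ∧ t + 8 ≥ 9 must hold; in canonical form it is r ≠ t + 3 ∧ t ≥ 1.
Before v := t - 1: r ≠ t + 3 ∧ t ≥ 1
Before t := r + v: v ≠ -3 ∧ r + v ≥ 1
Before v := 3*r + 7: 3*r ≠ -10 ∧ 4*r ≥ -6
Before assert v - 7 = v + 2*t + 7 → 3*t + 8 ≥ 8: (2*t = -14 → 3*t ≥ 0) ∧ 3*r ≠ -10 ∧ 4*r ≥ -6
Before v := 2*t - 3*t + 8: (2*t = -14 → 3*t ≥ 0) ∧ 3*r ≠ -10 ∧ 4*r ≥ -6
The weakest precondition is (2*t = -14 → 3*t ≥ 0) ∧ 3*r ≠ -10 ∧ 4*r ≥ -6.
Check whether (2*t = -14 → 3*t ≥ 0) ∧ 3*r ≠ -10 ∧ 4*r ≥ -10 implies it.
Countermodel: at the initial state r = -2, t = -6, the precondition holds but the weakest precondition fails.
Answer: invalid


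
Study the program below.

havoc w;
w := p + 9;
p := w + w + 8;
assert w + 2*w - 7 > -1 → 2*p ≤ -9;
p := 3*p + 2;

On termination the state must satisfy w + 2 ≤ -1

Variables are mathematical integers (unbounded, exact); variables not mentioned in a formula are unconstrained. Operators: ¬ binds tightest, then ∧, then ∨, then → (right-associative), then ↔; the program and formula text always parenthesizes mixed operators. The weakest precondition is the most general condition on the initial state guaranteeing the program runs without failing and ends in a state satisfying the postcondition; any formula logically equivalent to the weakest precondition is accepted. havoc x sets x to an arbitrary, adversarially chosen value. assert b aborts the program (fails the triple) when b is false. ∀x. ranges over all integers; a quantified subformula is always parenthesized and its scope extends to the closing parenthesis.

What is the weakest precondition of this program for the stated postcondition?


Working backward. After the program, the postcondition w + 2 ≤ -1 must hold; in canonical form it is w ≤ -3.
Before p := 3*p + 2: w ≤ -3
Before assert w + 2*w - 7 > -1 → 2*p ≤ -9: (3*w > 6 → 2*p ≤ -9) ∧ w ≤ -3
Before p := w + w + 8: (3*w > 6 → 4*w ≤ -25) ∧ w ≤ -3
Before w := p + 9: (3*p > -21 → 4*p ≤ -61) ∧ p ≤ -12
Before havoc w: (3*p > -21 → 4*p ≤ -61) ∧ p ≤ -12
Answer: WP = (3*p > -21 → 4*p ≤ -61) ∧ p ≤ -12


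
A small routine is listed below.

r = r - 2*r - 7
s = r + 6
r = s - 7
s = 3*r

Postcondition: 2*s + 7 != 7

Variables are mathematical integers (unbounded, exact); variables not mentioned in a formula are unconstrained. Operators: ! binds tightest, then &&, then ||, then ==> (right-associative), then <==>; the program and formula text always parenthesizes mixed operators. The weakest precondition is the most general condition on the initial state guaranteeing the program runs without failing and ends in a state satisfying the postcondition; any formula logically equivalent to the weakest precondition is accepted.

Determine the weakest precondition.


Working backward. After the program, the postcondition 2*s + 7 != 7 must hold; in canonical form it is 2*s != 0.
Before s := 3*r: 6*r != 0
Before r := s - 7: 6*s != 42
Before s := r + 6: 6*r != 6
Before r := r - 2*r - 7: 6*r != -48
Answer: WP = 6*r != -48


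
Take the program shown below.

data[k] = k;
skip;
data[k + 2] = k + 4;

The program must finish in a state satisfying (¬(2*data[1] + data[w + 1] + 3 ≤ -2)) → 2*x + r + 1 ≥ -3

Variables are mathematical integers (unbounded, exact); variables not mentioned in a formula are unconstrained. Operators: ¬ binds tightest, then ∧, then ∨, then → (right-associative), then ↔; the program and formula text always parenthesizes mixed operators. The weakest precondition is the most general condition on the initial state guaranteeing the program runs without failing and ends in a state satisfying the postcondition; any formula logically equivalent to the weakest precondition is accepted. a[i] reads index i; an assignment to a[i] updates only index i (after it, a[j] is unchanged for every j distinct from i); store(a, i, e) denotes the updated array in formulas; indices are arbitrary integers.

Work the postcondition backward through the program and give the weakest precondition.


Working backward. After the program, the postcondition (¬(2*data[1] + data[w + 1] + 3 ≤ -2)) → 2*x + r + 1 ≥ -3 must hold; in canonical form it is (¬(data[w + 1] + 2*data[1] ≤ -5)) → r + 2*x ≥ -4.
Before data[k + 2] := k + 4: (¬(store(data, k + 2, k + 4)[w + 1] + 2*store(data, k + 2, k + 4)[1] ≤ -5)) → r + 2*x ≥ -4
Before skip: (¬(store(data, k + 2, k + 4)[w + 1] + 2*store(data, k + 2, k + 4)[1] ≤ -5)) → r + 2*x ≥ -4
Before data[k] := k: (¬(store(store(data, k, k), k + 2, k + 4)[w + 1] + 2*store(store(data, k, k), k + 2, k + 4)[1] ≤ -5)) → r + 2*x ≥ -4
Answer: WP = (¬(store(store(data, k, k), k + 2, k + 4)[w + 1] + 2*store(store(data, k, k), k + 2, k + 4)[1] ≤ -5)) → r + 2*x ≥ -4


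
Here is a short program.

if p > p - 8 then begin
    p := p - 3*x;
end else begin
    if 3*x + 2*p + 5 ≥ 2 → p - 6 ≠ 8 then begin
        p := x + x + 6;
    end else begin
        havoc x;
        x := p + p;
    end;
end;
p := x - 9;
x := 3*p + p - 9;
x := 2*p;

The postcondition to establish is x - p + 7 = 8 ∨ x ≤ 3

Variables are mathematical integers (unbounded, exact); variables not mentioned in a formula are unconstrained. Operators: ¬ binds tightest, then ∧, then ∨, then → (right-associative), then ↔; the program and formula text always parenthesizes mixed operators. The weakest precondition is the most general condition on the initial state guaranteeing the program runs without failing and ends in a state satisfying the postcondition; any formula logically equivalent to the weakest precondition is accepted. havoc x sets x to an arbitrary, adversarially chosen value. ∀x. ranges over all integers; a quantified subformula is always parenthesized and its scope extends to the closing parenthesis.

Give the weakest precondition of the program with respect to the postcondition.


Working backward. After the program, the postcondition x - p + 7 = 8 ∨ x ≤ 3 must hold; in canonical form it is x = p + 1 ∨ x ≤ 3.
Before x := 2*p: p = 1 ∨ 2*p ≤ 3
Before x := 3*p + p - 9: p = 1 ∨ 2*p ≤ 3
Before p := x - 9: x = 10 ∨ 2*x ≤ 21
Then branch requires x = 10 ∨ 2*x ≤ 21; else branch requires ((2*p + 3*x ≥ -3 → p ≠ 14) → (x = 10 ∨ 2*x ≤ 21)) ∧ ((¬(2*p + 3*x ≥ -3 → p ≠ 14)) → (2*p = 10 ∨ 4*p ≤ 21)).
Before the if: x = 10 ∨ 2*x ≤ 21
Answer: WP = x = 10 ∨ 2*x ≤ 21


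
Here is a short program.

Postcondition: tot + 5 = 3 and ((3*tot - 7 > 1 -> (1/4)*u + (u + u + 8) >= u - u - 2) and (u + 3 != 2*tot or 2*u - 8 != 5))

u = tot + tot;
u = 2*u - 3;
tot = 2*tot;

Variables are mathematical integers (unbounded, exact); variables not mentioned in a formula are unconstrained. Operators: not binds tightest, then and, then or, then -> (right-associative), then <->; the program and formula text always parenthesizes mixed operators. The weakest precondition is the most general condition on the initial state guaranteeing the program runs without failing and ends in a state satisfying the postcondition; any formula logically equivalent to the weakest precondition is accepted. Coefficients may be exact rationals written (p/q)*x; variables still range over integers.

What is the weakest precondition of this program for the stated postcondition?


Working backward. After the program, the postcondition tot + 5 = 3 and ((3*tot - 7 > 1 -> (1/4)*u + (u + u + 8) >= u - u - 2) and (u + 3 != 2*tot or 2*u - 8 != 5)) must hold; in canonical form it is tot = -2 and (3*tot > 8 -> (9/4)*u >= -10) and (u != 2*tot - 3 or 2*u != 13).
Before tot := 2*tot: 2*tot = -2 and (6*tot > 8 -> (9/4)*u >= -10) and (u != 4*tot - 3 or 2*u != 13)
Before u := 2*u - 3: 2*tot = -2 and (6*tot > 8 -> (9/2)*u >= -13/4) and (2*u != 4*tot or 4*u != 19)
Before u := tot + tot: 2*tot = -2 and (6*tot > 8 -> 9*tot >= -13/4) and 8*tot != 19
Answer: WP = 2*tot = -2 and (6*tot > 8 -> 9*tot >= -13/4) and 8*tot != 19


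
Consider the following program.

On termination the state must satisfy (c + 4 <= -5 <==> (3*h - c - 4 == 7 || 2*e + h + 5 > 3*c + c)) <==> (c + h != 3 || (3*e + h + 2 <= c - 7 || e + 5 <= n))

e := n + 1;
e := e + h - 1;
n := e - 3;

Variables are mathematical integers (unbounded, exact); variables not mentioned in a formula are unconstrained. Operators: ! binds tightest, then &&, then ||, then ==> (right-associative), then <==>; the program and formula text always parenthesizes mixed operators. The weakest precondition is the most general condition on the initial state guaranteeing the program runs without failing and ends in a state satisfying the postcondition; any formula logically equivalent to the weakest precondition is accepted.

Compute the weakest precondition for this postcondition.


Working backward. After the program, the postcondition (c + 4 <= -5 <==> (3*h - c - 4 == 7 || 2*e + h + 5 > 3*c + c)) <==> (c + h != 3 || (3*e + h + 2 <= c - 7 || e + 5 <= n)) must hold; in canonical form it is (c <= -9 <==> (3*h == c + 11 || 2*e + h > 4*c - 5)) <==> (c + h != 3 || 3*e + h <= c - 9 || e <= n - 5).
Before n := e - 3: (c <= -9 <==> (3*h == c + 11 || 2*e + h > 4*c - 5)) <==> (c + h != 3 || 3*e + h <= c - 9)
Before e := e + h - 1: (c <= -9 <==> (3*h == c + 11 || 2*e + 3*h > 4*c - 3)) <==> (c + h != 3 || 3*e + 4*h <= c - 6)
Before e := n + 1: (c <= -9 <==> (3*h == c + 11 || 3*h + 2*n > 4*c - 5)) <==> (c + h != 3 || 4*h + 3*n <= c - 9)
Answer: WP = (c <= -9 <==> (3*h == c + 11 || 3*h + 2*n > 4*c - 5)) <==> (c + h != 3 || 4*h + 3*n <= c - 9)


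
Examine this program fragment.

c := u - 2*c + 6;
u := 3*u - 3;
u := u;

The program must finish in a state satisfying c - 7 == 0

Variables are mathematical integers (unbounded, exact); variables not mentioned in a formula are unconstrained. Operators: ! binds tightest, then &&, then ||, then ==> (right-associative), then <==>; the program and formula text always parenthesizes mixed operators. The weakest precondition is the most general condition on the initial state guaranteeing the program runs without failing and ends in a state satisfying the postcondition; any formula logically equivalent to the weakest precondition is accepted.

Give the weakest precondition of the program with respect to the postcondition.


Working backward. After the program, the postcondition c - 7 == 0 must hold; in canonical form it is c == 7.
Before u := u: c == 7
Before u := 3*u - 3: c == 7
Before c := u - 2*c + 6: u == 2*c + 1
Answer: WP = u == 2*c + 1


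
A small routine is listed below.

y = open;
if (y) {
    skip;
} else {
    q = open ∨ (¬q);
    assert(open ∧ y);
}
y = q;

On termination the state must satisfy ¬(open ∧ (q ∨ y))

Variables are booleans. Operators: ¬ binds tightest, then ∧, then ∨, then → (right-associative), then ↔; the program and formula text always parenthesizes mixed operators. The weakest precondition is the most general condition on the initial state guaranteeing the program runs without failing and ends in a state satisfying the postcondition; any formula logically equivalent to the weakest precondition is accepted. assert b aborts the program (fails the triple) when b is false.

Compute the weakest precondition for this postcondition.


Working backward. After the program, ¬(open ∧ (q ∨ y)) must hold.
Before y := q: ¬(open ∧ q)
Then branch requires ¬(open ∧ q); else branch requires open ∧ y ∧ (¬(open ∧ (open ∨ (¬q)))).
Before the if: (y → (¬(open ∧ q))) ∧ ((¬y) → (open ∧ y ∧ (¬(open ∧ (open ∨ (¬q))))))
Before y := open: (open → (¬(open ∧ q))) ∧ ((¬open) → (open ∧ (¬(open ∧ (open ∨ (¬q))))))
Answer: WP = (open → (¬(open ∧ q))) ∧ ((¬open) → (open ∧ (¬(open ∧ (open ∨ (¬q))))))


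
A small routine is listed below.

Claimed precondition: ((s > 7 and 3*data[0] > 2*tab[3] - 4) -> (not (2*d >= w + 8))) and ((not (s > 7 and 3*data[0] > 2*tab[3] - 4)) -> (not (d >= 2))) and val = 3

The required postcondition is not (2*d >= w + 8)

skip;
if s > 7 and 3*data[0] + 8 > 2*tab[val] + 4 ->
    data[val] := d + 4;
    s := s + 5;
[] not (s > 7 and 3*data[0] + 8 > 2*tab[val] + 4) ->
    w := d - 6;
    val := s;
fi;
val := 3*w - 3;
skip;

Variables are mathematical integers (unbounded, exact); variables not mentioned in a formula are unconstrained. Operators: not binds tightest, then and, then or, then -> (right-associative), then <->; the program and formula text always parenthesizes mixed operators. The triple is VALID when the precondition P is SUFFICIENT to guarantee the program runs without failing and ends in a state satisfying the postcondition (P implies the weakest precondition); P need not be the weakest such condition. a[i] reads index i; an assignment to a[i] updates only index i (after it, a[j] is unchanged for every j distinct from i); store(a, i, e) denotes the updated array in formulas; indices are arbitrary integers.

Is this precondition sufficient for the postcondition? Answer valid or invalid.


Working backward. After the program, not (2*d >= w + 8) must hold.
Before skip: not (2*d >= w + 8)
Before val := 3*w - 3: not (2*d >= w + 8)
Then branch requires not (2*d >= w + 8); else branch requires not (d >= 2).
Before the if: ((s > 7 and 3*data[0] > 2*tab[val] - 4) -> (not (2*d >= w + 8))) and ((not (s > 7 and 3*data[0] > 2*tab[val] - 4)) -> (not (d >= 2)))
Before skip: ((s > 7 and 3*data[0] > 2*tab[val] - 4) -> (not (2*d >= w + 8))) and ((not (s > 7 and 3*data[0] > 2*tab[val] - 4)) -> (not (d >= 2)))
The weakest precondition is ((s > 7 and 3*data[0] > 2*tab[val] - 4) -> (not (2*d >= w + 8))) and ((not (s > 7 and 3*data[0] > 2*tab[val] - 4)) -> (not (d >= 2))).
Check whether ((s > 7 and 3*data[0] > 2*tab[3] - 4) -> (not (2*d >= w + 8))) and ((not (s > 7 and 3*data[0] > 2*tab[3] - 4)) -> (not (d >= 2))) and val = 3 implies it.
Every state satisfying the precondition satisfies the weakest precondition: the implication holds.
Answer: valid


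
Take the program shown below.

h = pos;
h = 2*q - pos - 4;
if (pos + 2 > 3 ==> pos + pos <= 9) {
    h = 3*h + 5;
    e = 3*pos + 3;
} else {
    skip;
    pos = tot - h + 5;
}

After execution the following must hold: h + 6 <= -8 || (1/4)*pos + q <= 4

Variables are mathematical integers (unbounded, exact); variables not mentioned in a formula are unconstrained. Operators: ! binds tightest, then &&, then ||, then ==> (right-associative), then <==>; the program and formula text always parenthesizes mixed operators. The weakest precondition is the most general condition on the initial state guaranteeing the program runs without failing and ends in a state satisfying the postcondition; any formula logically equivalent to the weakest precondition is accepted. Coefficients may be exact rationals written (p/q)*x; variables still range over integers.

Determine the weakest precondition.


Working backward. After the program, the postcondition h + 6 <= -8 || (1/4)*pos + q <= 4 must hold; in canonical form it is h <= -14 || (1/4)*pos + q <= 4.
Then branch requires 3*h <= -19 || (1/4)*pos + q <= 4; else branch requires h <= -14 || q + (1/4)*tot <= (1/4)*h + 11/4.
Before the if: ((pos > 1 ==> 2*pos <= 9) ==> (3*h <= -19 || (1/4)*pos + q <= 4)) && ((!(pos > 1 ==> 2*pos <= 9)) ==> (h <= -14 || q + (1/4)*tot <= (1/4)*h + 11/4))
Before h := 2*q - pos - 4: ((pos > 1 ==> 2*pos <= 9) ==> (6*q <= 3*pos - 7 || (1/4)*pos + q <= 4)) && ((!(pos > 1 ==> 2*pos <= 9)) ==> (2*q <= pos - 10 || (1/4)*pos + (1/2)*q + (1/4)*tot <= 7/4))
Before h := pos: ((pos > 1 ==> 2*pos <= 9) ==> (6*q <= 3*pos - 7 || (1/4)*pos + q <= 4)) && ((!(pos > 1 ==> 2*pos <= 9)) ==> (2*q <= pos - 10 || (1/4)*pos + (1/2)*q + (1/4)*tot <= 7/4))
Answer: WP = ((pos > 1 ==> 2*pos <= 9) ==> (6*q <= 3*pos - 7 || (1/4)*pos + q <= 4)) && ((!(pos > 1 ==> 2*pos <= 9)) ==> (2*q <= pos - 10 || (1/4)*pos + (1/2)*q + (1/4)*tot <= 7/4))


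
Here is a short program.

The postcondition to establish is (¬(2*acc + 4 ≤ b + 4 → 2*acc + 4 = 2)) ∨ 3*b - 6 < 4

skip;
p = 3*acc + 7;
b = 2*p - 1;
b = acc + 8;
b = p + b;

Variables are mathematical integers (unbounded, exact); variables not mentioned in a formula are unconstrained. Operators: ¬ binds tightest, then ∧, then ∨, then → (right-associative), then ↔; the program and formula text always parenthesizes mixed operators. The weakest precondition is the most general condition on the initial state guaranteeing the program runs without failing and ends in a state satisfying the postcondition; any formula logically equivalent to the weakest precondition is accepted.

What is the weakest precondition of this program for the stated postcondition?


Working backward. After the program, the postcondition (¬(2*acc + 4 ≤ b + 4 → 2*acc + 4 = 2)) ∨ 3*b - 6 < 4 must hold; in canonical form it is (¬(2*acc ≤ b → 2*acc = -2)) ∨ 3*b < 10.
Before b := p + b: (¬(2*acc ≤ b + p → 2*acc = -2)) ∨ 3*b + 3*p < 10
Before b := acc + 8: (¬(acc ≤ p + 8 → 2*acc = -2)) ∨ 3*acc + 3*p < -14
Before b := 2*p - 1: (¬(acc ≤ p + 8 → 2*acc = -2)) ∨ 3*acc + 3*p < -14
Before p := 3*acc + 7: (¬(2*acc ≥ -15 → 2*acc = -2)) ∨ 12*acc < -35
Before skip: (¬(2*acc ≥ -15 → 2*acc = -2)) ∨ 12*acc < -35
Answer: WP = (¬(2*acc ≥ -15 → 2*acc = -2)) ∨ 12*acc < -35
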